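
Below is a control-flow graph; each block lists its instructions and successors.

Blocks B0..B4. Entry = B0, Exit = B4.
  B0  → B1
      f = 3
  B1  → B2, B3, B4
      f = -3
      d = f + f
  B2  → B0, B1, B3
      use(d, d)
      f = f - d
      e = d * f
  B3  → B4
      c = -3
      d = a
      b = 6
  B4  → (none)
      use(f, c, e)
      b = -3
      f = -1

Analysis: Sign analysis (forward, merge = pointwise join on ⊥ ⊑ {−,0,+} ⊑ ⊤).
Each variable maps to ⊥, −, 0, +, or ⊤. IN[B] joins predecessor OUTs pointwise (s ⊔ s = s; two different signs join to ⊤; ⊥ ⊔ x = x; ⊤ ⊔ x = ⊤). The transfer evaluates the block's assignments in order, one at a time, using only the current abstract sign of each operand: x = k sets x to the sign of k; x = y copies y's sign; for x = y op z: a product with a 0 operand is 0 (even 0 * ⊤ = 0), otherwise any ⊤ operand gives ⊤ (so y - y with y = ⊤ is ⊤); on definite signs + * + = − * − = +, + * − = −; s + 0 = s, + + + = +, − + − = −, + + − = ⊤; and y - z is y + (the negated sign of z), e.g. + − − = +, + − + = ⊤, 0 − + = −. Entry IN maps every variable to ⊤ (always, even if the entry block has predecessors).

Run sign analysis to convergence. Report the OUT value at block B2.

Answer: {a: ⊤, b: ⊤, c: ⊤, d: -, e: ⊤, f: ⊤}

Derivation:
Per-block solution:
  B0:  IN=(all ⊤)  OUT={f:+; rest ⊤}
  B1:  IN=(all ⊤)  OUT={d:-, f:-; rest ⊤}
  B2:  IN={d:-, f:-; rest ⊤}  OUT={d:-; rest ⊤}
  B3:  IN={d:-; rest ⊤}  OUT={b:+, c:-; rest ⊤}
  B4:  IN=(all ⊤)  OUT={b:-, f:-; rest ⊤}

Merge at B2: IN[B2] = OUT[B1] = {a: ⊤, b: ⊤, c: ⊤, d: -, e: ⊤, f: -}
Applying B2's transfer function to that IN value gives OUT[B2] (row B2 above).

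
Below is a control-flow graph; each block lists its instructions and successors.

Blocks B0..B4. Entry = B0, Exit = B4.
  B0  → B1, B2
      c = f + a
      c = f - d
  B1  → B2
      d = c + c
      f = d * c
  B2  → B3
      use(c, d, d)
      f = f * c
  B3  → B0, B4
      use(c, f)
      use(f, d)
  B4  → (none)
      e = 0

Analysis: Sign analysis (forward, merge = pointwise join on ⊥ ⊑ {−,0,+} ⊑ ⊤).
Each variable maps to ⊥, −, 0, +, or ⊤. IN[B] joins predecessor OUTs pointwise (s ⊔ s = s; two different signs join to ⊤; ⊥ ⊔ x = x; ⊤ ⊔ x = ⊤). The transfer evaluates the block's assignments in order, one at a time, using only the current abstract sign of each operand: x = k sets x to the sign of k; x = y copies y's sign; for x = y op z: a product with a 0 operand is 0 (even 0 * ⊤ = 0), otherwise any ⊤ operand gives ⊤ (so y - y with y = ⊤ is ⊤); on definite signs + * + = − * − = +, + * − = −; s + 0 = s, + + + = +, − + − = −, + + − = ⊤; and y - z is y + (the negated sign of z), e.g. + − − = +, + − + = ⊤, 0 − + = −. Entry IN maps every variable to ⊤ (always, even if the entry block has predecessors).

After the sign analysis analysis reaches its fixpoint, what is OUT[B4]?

Answer: {a: ⊤, b: ⊤, c: ⊤, d: ⊤, e: 0, f: ⊤}

Trace:
Converged values:
  B0: | IN=(all ⊤) | OUT=(all ⊤)
  B1: | IN=(all ⊤) | OUT=(all ⊤)
  B2: | IN=(all ⊤) | OUT=(all ⊤)
  B3: | IN=(all ⊤) | OUT=(all ⊤)
  B4: | IN=(all ⊤) | OUT={e:0; rest ⊤}

Merge at B4: IN[B4] = OUT[B3] = {a: ⊤, b: ⊤, c: ⊤, d: ⊤, e: ⊤, f: ⊤}
Applying B4's transfer function to that IN value gives OUT[B4] (row B4 above).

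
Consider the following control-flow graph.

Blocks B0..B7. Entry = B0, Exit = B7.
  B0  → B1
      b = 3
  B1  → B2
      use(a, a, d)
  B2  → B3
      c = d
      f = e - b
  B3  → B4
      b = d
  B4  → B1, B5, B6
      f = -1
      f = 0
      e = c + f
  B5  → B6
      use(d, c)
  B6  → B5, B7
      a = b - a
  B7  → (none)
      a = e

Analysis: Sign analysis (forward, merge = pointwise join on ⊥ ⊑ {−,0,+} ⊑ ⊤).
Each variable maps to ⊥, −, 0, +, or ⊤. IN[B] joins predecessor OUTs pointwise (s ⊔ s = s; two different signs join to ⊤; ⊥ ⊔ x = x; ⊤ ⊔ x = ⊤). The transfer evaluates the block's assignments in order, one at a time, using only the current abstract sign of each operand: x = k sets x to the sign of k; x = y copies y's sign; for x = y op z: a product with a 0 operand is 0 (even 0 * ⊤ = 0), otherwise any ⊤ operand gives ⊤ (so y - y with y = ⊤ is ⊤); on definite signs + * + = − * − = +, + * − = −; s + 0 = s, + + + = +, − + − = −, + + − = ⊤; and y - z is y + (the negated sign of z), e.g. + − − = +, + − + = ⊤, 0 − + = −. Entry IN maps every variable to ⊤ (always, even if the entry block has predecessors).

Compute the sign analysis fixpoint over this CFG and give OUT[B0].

Per-block solution:
  B0:  IN=(all ⊤)  OUT={b:+; rest ⊤}
  B1:  IN=(all ⊤)  OUT=(all ⊤)
  B2:  IN=(all ⊤)  OUT=(all ⊤)
  B3:  IN=(all ⊤)  OUT=(all ⊤)
  B4:  IN=(all ⊤)  OUT={f:0; rest ⊤}
  B5:  IN={f:0; rest ⊤}  OUT={f:0; rest ⊤}
  B6:  IN={f:0; rest ⊤}  OUT={f:0; rest ⊤}
  B7:  IN={f:0; rest ⊤}  OUT={f:0; rest ⊤}

B0 is the boundary node: IN[B0] = {a: ⊤, b: ⊤, c: ⊤, d: ⊤, e: ⊤, f: ⊤}
Applying B0's transfer function to that IN value gives OUT[B0] (row B0 above).

Answer: {a: ⊤, b: +, c: ⊤, d: ⊤, e: ⊤, f: ⊤}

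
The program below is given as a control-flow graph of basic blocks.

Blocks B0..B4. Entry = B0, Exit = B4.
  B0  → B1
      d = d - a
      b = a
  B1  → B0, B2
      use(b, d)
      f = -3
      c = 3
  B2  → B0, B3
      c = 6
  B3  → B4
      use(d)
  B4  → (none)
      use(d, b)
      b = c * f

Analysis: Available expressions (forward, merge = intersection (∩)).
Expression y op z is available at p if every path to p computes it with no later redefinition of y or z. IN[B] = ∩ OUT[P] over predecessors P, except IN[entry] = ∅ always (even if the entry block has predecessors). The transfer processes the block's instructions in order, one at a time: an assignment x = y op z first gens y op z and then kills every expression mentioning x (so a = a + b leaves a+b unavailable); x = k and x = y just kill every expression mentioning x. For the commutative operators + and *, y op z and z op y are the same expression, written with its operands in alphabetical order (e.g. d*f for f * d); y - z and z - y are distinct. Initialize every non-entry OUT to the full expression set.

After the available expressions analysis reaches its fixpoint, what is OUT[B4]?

Answer: {c*f}

Derivation:
Fixpoint table:
  B0:   IN={}   OUT={}
  B1:   IN={}   OUT={}
  B2:   IN={}   OUT={}
  B3:   IN={}   OUT={}
  B4:   IN={}   OUT={c*f}

Merge at B4: IN[B4] = OUT[B3] = {}
Applying B4's transfer function to that IN value gives OUT[B4] (row B4 above).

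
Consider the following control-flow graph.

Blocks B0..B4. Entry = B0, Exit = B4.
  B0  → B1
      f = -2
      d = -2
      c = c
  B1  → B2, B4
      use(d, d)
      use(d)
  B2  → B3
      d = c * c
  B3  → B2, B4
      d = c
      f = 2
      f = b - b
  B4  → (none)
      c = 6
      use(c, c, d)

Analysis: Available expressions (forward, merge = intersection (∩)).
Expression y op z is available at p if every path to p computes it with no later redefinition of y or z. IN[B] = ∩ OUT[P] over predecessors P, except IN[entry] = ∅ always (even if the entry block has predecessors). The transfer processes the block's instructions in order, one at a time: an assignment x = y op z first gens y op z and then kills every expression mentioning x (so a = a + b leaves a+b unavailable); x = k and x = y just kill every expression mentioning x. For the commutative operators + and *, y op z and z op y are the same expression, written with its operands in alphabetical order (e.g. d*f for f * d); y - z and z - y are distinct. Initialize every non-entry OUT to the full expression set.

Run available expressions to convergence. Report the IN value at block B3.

Converged values:
  B0:  IN={}  OUT={}
  B1:  IN={}  OUT={}
  B2:  IN={}  OUT={c*c}
  B3:  IN={c*c}  OUT={b-b, c*c}
  B4:  IN={}  OUT={}

Merge at B3: IN[B3] = OUT[B2] = {c*c}

Answer: {c*c}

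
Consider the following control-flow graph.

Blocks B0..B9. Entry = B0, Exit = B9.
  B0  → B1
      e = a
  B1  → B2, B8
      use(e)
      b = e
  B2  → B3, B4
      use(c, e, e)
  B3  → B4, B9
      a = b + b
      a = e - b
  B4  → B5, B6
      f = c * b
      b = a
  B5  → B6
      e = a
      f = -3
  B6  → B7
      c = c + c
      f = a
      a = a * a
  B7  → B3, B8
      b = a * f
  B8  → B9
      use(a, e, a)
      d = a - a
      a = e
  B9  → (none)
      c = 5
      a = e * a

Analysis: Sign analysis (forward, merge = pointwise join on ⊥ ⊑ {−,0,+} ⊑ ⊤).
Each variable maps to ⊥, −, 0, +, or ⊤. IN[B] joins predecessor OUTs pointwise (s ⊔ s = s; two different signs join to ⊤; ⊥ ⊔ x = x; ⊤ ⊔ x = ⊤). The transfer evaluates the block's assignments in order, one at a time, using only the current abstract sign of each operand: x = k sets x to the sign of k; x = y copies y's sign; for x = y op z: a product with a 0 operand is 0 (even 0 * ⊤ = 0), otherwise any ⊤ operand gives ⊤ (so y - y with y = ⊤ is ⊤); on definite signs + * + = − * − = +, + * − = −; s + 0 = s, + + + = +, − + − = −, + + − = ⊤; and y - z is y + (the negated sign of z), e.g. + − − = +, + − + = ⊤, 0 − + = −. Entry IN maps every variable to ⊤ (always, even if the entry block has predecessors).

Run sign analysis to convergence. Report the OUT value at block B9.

Converged values:
  B0:   IN=(all ⊤)   OUT=(all ⊤)
  B1:   IN=(all ⊤)   OUT=(all ⊤)
  B2:   IN=(all ⊤)   OUT=(all ⊤)
  B3:   IN=(all ⊤)   OUT=(all ⊤)
  B4:   IN=(all ⊤)   OUT=(all ⊤)
  B5:   IN=(all ⊤)   OUT={f:-; rest ⊤}
  B6:   IN=(all ⊤)   OUT=(all ⊤)
  B7:   IN=(all ⊤)   OUT=(all ⊤)
  B8:   IN=(all ⊤)   OUT=(all ⊤)
  B9:   IN=(all ⊤)   OUT={c:+; rest ⊤}

Merge at B9: IN[B9] = OUT[B3] ⊔ OUT[B8] = {a: ⊤, b: ⊤, c: ⊤, d: ⊤, e: ⊤, f: ⊤}
Applying B9's transfer function to that IN value gives OUT[B9] (row B9 above).

Answer: {a: ⊤, b: ⊤, c: +, d: ⊤, e: ⊤, f: ⊤}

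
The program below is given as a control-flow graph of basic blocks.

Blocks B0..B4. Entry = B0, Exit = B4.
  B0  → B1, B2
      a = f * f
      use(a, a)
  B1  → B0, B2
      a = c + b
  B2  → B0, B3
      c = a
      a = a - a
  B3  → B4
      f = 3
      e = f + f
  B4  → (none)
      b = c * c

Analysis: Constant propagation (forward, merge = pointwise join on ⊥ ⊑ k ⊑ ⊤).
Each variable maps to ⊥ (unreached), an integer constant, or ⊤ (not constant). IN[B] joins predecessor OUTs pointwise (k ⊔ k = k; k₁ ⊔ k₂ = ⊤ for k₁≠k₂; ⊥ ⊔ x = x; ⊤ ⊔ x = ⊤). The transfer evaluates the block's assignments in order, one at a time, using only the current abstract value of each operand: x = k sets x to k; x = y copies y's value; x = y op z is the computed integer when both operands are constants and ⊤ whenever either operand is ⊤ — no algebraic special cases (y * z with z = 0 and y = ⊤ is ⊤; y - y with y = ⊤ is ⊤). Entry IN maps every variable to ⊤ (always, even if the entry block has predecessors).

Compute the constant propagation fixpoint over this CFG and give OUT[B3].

Per-block solution:
  B0:  IN=(all ⊤)  OUT=(all ⊤)
  B1:  IN=(all ⊤)  OUT=(all ⊤)
  B2:  IN=(all ⊤)  OUT=(all ⊤)
  B3:  IN=(all ⊤)  OUT={e:6, f:3; rest ⊤}
  B4:  IN={e:6, f:3; rest ⊤}  OUT={e:6, f:3; rest ⊤}

Merge at B3: IN[B3] = OUT[B2] = {a: ⊤, b: ⊤, c: ⊤, d: ⊤, e: ⊤, f: ⊤}
Applying B3's transfer function to that IN value gives OUT[B3] (row B3 above).

Answer: {a: ⊤, b: ⊤, c: ⊤, d: ⊤, e: 6, f: 3}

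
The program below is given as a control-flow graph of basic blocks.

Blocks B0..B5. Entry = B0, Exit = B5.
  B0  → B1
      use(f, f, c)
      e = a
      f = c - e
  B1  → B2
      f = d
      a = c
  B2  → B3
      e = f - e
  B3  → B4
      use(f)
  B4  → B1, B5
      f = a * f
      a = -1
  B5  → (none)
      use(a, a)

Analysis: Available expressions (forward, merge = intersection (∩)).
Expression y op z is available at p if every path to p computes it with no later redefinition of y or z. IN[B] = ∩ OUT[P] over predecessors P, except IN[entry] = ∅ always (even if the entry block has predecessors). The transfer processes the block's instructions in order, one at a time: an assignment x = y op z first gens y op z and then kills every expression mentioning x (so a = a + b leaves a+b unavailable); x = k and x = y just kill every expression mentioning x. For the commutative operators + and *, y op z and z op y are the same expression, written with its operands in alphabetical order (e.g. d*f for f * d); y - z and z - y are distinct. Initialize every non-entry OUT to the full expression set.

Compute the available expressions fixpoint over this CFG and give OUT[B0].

Answer: {c-e}

Derivation:
Per-block solution:
  B0: | IN={} | OUT={c-e}
  B1: | IN={} | OUT={}
  B2: | IN={} | OUT={}
  B3: | IN={} | OUT={}
  B4: | IN={} | OUT={}
  B5: | IN={} | OUT={}

B0 is the boundary node: IN[B0] = {}
Applying B0's transfer function to that IN value gives OUT[B0] (row B0 above).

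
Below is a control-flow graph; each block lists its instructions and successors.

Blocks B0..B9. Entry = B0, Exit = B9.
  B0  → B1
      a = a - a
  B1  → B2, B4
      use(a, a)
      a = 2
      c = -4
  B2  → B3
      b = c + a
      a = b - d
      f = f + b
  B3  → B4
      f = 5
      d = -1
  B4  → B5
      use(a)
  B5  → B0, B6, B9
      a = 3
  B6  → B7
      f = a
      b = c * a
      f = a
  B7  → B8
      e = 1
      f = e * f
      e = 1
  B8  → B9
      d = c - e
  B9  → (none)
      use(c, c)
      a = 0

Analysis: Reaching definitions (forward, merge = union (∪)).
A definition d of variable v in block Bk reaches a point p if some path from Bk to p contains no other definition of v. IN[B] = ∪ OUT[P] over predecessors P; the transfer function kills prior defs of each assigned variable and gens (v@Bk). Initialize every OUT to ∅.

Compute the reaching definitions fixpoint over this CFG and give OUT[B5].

Per-block solution:
  B0:  IN={a@B5, b@B2, c@B1, d@B3, f@B3}  OUT={a@B0, b@B2, c@B1, d@B3, f@B3}
  B1:  IN={a@B0, b@B2, c@B1, d@B3, f@B3}  OUT={a@B1, b@B2, c@B1, d@B3, f@B3}
  B2:  IN={a@B1, b@B2, c@B1, d@B3, f@B3}  OUT={a@B2, b@B2, c@B1, d@B3, f@B2}
  B3:  IN={a@B2, b@B2, c@B1, d@B3, f@B2}  OUT={a@B2, b@B2, c@B1, d@B3, f@B3}
  B4:  IN={a@B1, a@B2, b@B2, c@B1, d@B3, f@B3}  OUT={a@B1, a@B2, b@B2, c@B1, d@B3, f@B3}
  B5:  IN={a@B1, a@B2, b@B2, c@B1, d@B3, f@B3}  OUT={a@B5, b@B2, c@B1, d@B3, f@B3}
  B6:  IN={a@B5, b@B2, c@B1, d@B3, f@B3}  OUT={a@B5, b@B6, c@B1, d@B3, f@B6}
  B7:  IN={a@B5, b@B6, c@B1, d@B3, f@B6}  OUT={a@B5, b@B6, c@B1, d@B3, e@B7, f@B7}
  B8:  IN={a@B5, b@B6, c@B1, d@B3, e@B7, f@B7}  OUT={a@B5, b@B6, c@B1, d@B8, e@B7, f@B7}
  B9:  IN={a@B5, b@B2, b@B6, c@B1, d@B3, d@B8, e@B7, f@B3, f@B7}  OUT={a@B9, b@B2, b@B6, c@B1, d@B3, d@B8, e@B7, f@B3, f@B7}

Merge at B5: IN[B5] = OUT[B4] = {a@B1, a@B2, b@B2, c@B1, d@B3, f@B3}
Applying B5's transfer function to that IN value gives OUT[B5] (row B5 above).

Answer: {a@B5, b@B2, c@B1, d@B3, f@B3}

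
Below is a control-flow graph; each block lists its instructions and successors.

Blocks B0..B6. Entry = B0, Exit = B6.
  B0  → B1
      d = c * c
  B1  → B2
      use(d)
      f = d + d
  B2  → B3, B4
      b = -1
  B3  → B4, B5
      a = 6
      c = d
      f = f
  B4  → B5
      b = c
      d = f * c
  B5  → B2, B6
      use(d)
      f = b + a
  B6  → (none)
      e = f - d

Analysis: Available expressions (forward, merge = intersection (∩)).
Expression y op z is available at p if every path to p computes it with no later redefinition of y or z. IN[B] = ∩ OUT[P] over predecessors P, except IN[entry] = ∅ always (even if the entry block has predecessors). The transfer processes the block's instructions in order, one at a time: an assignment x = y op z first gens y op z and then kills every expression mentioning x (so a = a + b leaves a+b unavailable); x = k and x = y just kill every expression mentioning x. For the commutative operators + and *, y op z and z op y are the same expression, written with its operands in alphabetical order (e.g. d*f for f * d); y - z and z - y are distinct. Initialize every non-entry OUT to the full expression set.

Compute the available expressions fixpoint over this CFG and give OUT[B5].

Fixpoint table:
  B0: | IN={} | OUT={c*c}
  B1: | IN={c*c} | OUT={c*c, d+d}
  B2: | IN={} | OUT={}
  B3: | IN={} | OUT={}
  B4: | IN={} | OUT={c*f}
  B5: | IN={} | OUT={a+b}
  B6: | IN={a+b} | OUT={a+b, f-d}

Merge at B5: IN[B5] = OUT[B3] ∩ OUT[B4] = {}
Applying B5's transfer function to that IN value gives OUT[B5] (row B5 above).

Answer: {a+b}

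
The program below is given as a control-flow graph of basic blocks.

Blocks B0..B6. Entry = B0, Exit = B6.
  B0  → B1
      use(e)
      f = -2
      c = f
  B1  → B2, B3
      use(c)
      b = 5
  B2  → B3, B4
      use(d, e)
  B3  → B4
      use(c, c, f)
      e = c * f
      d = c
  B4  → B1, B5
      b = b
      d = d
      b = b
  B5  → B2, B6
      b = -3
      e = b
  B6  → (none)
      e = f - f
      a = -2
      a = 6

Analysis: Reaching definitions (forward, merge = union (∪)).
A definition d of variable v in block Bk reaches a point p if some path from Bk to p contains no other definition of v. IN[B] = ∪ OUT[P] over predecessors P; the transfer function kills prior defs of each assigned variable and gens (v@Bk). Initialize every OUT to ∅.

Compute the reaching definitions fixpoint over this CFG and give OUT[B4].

Answer: {b@B4, c@B0, d@B4, e@B3, e@B5, f@B0}

Trace:
Fixpoint table:
  B0:   IN={}   OUT={c@B0, f@B0}
  B1:   IN={b@B4, c@B0, d@B4, e@B3, e@B5, f@B0}   OUT={b@B1, c@B0, d@B4, e@B3, e@B5, f@B0}
  B2:   IN={b@B1, b@B5, c@B0, d@B4, e@B3, e@B5, f@B0}   OUT={b@B1, b@B5, c@B0, d@B4, e@B3, e@B5, f@B0}
  B3:   IN={b@B1, b@B5, c@B0, d@B4, e@B3, e@B5, f@B0}   OUT={b@B1, b@B5, c@B0, d@B3, e@B3, f@B0}
  B4:   IN={b@B1, b@B5, c@B0, d@B3, d@B4, e@B3, e@B5, f@B0}   OUT={b@B4, c@B0, d@B4, e@B3, e@B5, f@B0}
  B5:   IN={b@B4, c@B0, d@B4, e@B3, e@B5, f@B0}   OUT={b@B5, c@B0, d@B4, e@B5, f@B0}
  B6:   IN={b@B5, c@B0, d@B4, e@B5, f@B0}   OUT={a@B6, b@B5, c@B0, d@B4, e@B6, f@B0}

Merge at B4: IN[B4] = OUT[B2] ⊔ OUT[B3] = {b@B1, b@B5, c@B0, d@B3, d@B4, e@B3, e@B5, f@B0}
Applying B4's transfer function to that IN value gives OUT[B4] (row B4 above).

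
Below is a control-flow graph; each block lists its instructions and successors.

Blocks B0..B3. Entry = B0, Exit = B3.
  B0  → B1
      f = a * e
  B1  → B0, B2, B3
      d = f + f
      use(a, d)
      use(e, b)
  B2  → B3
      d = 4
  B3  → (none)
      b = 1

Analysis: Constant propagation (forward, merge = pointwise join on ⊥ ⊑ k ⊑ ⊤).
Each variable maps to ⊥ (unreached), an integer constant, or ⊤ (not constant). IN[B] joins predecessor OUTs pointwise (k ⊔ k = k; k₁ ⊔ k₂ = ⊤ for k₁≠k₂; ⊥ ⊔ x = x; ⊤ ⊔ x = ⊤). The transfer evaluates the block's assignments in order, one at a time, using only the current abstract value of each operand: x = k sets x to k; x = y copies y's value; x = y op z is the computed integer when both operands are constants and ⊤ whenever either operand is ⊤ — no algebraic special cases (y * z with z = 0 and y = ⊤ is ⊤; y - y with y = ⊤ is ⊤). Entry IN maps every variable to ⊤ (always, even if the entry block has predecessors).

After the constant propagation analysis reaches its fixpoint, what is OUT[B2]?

Answer: {a: ⊤, b: ⊤, c: ⊤, d: 4, e: ⊤, f: ⊤}

Working:
Converged values:
  B0:  IN=(all ⊤)  OUT=(all ⊤)
  B1:  IN=(all ⊤)  OUT=(all ⊤)
  B2:  IN=(all ⊤)  OUT={d:4; rest ⊤}
  B3:  IN=(all ⊤)  OUT={b:1; rest ⊤}

Merge at B2: IN[B2] = OUT[B1] = {a: ⊤, b: ⊤, c: ⊤, d: ⊤, e: ⊤, f: ⊤}
Applying B2's transfer function to that IN value gives OUT[B2] (row B2 above).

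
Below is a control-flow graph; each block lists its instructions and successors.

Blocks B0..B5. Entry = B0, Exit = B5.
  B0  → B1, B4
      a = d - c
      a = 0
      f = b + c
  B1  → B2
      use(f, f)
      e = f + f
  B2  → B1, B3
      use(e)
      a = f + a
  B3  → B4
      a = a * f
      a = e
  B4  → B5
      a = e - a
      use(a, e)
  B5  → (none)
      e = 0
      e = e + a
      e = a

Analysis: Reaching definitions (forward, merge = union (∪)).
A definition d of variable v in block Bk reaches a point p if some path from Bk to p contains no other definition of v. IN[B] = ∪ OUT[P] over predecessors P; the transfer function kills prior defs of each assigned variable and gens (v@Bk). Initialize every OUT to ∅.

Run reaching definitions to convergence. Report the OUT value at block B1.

Answer: {a@B0, a@B2, e@B1, f@B0}

Working:
Per-block solution:
  B0: | IN={} | OUT={a@B0, f@B0}
  B1: | IN={a@B0, a@B2, e@B1, f@B0} | OUT={a@B0, a@B2, e@B1, f@B0}
  B2: | IN={a@B0, a@B2, e@B1, f@B0} | OUT={a@B2, e@B1, f@B0}
  B3: | IN={a@B2, e@B1, f@B0} | OUT={a@B3, e@B1, f@B0}
  B4: | IN={a@B0, a@B3, e@B1, f@B0} | OUT={a@B4, e@B1, f@B0}
  B5: | IN={a@B4, e@B1, f@B0} | OUT={a@B4, e@B5, f@B0}

Merge at B1: IN[B1] = OUT[B0] ⊔ OUT[B2] = {a@B0, a@B2, e@B1, f@B0}
Applying B1's transfer function to that IN value gives OUT[B1] (row B1 above).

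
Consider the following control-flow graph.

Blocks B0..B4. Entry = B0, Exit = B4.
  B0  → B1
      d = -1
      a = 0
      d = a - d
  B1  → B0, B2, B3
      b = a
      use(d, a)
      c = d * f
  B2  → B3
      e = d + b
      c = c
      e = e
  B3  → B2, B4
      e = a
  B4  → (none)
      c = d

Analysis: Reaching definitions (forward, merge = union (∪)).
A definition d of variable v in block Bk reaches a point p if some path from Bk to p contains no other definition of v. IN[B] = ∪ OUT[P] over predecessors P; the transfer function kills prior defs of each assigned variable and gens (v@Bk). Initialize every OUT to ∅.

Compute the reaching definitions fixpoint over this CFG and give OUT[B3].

Answer: {a@B0, b@B1, c@B1, c@B2, d@B0, e@B3}

Derivation:
Per-block solution:
  B0:  IN={a@B0, b@B1, c@B1, d@B0}  OUT={a@B0, b@B1, c@B1, d@B0}
  B1:  IN={a@B0, b@B1, c@B1, d@B0}  OUT={a@B0, b@B1, c@B1, d@B0}
  B2:  IN={a@B0, b@B1, c@B1, c@B2, d@B0, e@B3}  OUT={a@B0, b@B1, c@B2, d@B0, e@B2}
  B3:  IN={a@B0, b@B1, c@B1, c@B2, d@B0, e@B2}  OUT={a@B0, b@B1, c@B1, c@B2, d@B0, e@B3}
  B4:  IN={a@B0, b@B1, c@B1, c@B2, d@B0, e@B3}  OUT={a@B0, b@B1, c@B4, d@B0, e@B3}

Merge at B3: IN[B3] = OUT[B1] ⊔ OUT[B2] = {a@B0, b@B1, c@B1, c@B2, d@B0, e@B2}
Applying B3's transfer function to that IN value gives OUT[B3] (row B3 above).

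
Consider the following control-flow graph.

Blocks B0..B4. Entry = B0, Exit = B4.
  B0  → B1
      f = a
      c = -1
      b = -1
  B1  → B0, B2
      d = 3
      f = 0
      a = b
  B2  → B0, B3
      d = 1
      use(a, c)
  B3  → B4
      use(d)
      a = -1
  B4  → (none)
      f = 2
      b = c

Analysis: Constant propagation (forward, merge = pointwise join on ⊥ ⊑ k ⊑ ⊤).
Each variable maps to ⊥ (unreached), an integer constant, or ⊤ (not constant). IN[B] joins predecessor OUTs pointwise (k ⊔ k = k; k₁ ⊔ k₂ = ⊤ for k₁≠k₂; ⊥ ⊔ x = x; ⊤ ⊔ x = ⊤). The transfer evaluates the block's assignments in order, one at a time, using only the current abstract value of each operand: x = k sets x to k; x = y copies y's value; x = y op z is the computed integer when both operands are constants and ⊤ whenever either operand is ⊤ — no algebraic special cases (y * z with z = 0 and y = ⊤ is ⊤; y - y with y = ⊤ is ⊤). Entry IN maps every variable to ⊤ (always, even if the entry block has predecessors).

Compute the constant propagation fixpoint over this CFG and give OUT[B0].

Converged values:
  B0: | IN=(all ⊤) | OUT={b:-1, c:-1; rest ⊤}
  B1: | IN={b:-1, c:-1; rest ⊤} | OUT={a:-1, b:-1, c:-1, d:3, f:0; rest ⊤}
  B2: | IN={a:-1, b:-1, c:-1, d:3, f:0; rest ⊤} | OUT={a:-1, b:-1, c:-1, d:1, f:0; rest ⊤}
  B3: | IN={a:-1, b:-1, c:-1, d:1, f:0; rest ⊤} | OUT={a:-1, b:-1, c:-1, d:1, f:0; rest ⊤}
  B4: | IN={a:-1, b:-1, c:-1, d:1, f:0; rest ⊤} | OUT={a:-1, b:-1, c:-1, d:1, f:2; rest ⊤}

Merge at B0 (entry node, so the boundary value (all ⊤) is joined with the incoming edge(s)): IN[B0] = (all ⊤) ⊔ OUT[B1] ⊔ OUT[B2] = {a: ⊤, b: ⊤, c: ⊤, d: ⊤, e: ⊤, f: ⊤}
Applying B0's transfer function to that IN value gives OUT[B0] (row B0 above).

Answer: {a: ⊤, b: -1, c: -1, d: ⊤, e: ⊤, f: ⊤}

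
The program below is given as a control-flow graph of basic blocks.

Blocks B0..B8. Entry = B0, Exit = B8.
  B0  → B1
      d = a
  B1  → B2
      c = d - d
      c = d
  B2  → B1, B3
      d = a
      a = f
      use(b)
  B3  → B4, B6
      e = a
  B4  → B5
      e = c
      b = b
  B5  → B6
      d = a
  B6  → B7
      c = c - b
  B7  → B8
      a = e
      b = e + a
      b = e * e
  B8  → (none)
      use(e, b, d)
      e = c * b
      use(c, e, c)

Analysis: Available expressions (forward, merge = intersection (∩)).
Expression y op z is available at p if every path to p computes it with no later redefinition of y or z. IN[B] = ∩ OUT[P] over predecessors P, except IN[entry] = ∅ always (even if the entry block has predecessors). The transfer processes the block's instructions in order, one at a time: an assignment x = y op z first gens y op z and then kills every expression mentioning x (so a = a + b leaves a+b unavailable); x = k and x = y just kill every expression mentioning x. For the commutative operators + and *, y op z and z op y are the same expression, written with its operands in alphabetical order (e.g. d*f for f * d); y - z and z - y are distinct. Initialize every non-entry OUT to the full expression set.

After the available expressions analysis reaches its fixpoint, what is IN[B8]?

Answer: {a+e, e*e}

Trace:
Fixpoint table:
  B0:   IN={}   OUT={}
  B1:   IN={}   OUT={d-d}
  B2:   IN={d-d}   OUT={}
  B3:   IN={}   OUT={}
  B4:   IN={}   OUT={}
  B5:   IN={}   OUT={}
  B6:   IN={}   OUT={}
  B7:   IN={}   OUT={a+e, e*e}
  B8:   IN={a+e, e*e}   OUT={b*c}

Merge at B8: IN[B8] = OUT[B7] = {a+e, e*e}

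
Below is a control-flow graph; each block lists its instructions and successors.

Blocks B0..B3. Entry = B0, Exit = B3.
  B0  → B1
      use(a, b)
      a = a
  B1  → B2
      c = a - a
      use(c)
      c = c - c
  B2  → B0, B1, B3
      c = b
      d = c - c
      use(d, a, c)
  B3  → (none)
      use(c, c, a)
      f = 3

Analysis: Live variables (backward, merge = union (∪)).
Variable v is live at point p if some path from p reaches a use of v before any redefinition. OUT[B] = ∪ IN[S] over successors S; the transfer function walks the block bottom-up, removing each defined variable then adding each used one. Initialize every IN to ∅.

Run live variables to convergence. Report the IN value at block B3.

Answer: {a, c}

Derivation:
Per-block solution:
  B0: | IN={a, b} | OUT={a, b}
  B1: | IN={a, b} | OUT={a, b}
  B2: | IN={a, b} | OUT={a, b, c}
  B3: | IN={a, c} | OUT={}

B3 is the boundary node: OUT[B3] = {}
Applying B3's transfer function to that OUT value gives IN[B3] (row B3 above).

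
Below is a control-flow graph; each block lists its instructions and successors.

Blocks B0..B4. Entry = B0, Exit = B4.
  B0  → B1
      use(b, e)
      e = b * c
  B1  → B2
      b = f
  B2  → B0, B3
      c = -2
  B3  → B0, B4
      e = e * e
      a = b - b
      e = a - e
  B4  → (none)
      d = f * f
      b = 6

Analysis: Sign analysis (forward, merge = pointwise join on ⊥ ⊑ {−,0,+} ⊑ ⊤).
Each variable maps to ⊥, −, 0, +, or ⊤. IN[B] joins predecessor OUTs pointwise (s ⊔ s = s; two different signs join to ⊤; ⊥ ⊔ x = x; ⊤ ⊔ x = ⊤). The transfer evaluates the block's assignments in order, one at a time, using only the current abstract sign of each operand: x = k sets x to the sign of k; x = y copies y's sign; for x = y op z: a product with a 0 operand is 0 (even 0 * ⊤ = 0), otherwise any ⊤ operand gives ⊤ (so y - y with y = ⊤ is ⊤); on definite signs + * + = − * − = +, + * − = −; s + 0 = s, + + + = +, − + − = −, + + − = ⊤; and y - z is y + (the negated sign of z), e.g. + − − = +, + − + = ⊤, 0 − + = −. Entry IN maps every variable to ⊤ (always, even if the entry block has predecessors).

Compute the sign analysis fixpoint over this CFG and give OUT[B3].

Fixpoint table:
  B0:   IN=(all ⊤)   OUT=(all ⊤)
  B1:   IN=(all ⊤)   OUT=(all ⊤)
  B2:   IN=(all ⊤)   OUT={c:-; rest ⊤}
  B3:   IN={c:-; rest ⊤}   OUT={c:-; rest ⊤}
  B4:   IN={c:-; rest ⊤}   OUT={b:+, c:-; rest ⊤}

Merge at B3: IN[B3] = OUT[B2] = {a: ⊤, b: ⊤, c: -, d: ⊤, e: ⊤, f: ⊤}
Applying B3's transfer function to that IN value gives OUT[B3] (row B3 above).

Answer: {a: ⊤, b: ⊤, c: -, d: ⊤, e: ⊤, f: ⊤}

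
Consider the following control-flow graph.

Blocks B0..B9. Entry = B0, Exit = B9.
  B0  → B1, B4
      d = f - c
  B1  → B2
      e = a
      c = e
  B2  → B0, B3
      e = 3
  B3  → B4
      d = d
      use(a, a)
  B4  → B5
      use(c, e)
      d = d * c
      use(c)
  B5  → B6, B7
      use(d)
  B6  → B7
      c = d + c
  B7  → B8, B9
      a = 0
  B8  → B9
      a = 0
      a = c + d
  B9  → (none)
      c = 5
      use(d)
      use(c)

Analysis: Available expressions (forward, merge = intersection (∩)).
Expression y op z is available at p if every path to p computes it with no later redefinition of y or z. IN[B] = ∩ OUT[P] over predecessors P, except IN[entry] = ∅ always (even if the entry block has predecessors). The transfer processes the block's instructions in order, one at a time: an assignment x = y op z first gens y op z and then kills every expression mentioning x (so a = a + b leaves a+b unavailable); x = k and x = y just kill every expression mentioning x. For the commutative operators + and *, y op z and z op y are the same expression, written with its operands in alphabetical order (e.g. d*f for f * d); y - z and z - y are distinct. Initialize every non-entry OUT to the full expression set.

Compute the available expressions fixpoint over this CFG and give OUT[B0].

Per-block solution:
  B0:   IN={}   OUT={f-c}
  B1:   IN={f-c}   OUT={}
  B2:   IN={}   OUT={}
  B3:   IN={}   OUT={}
  B4:   IN={}   OUT={}
  B5:   IN={}   OUT={}
  B6:   IN={}   OUT={}
  B7:   IN={}   OUT={}
  B8:   IN={}   OUT={c+d}
  B9:   IN={}   OUT={}

Merge at B0 (entry node, so the boundary value {} is joined with the incoming edge(s)): IN[B0] = {} ∩ OUT[B2] = {}
Applying B0's transfer function to that IN value gives OUT[B0] (row B0 above).

Answer: {f-c}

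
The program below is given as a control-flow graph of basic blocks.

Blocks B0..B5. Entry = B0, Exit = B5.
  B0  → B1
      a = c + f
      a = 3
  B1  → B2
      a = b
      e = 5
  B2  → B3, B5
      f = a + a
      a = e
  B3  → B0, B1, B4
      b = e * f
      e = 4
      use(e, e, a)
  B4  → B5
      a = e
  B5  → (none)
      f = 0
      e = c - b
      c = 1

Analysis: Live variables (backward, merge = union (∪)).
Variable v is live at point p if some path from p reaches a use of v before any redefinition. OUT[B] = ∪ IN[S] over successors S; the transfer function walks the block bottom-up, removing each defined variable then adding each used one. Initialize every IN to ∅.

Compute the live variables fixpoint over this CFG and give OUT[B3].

Per-block solution:
  B0: | IN={b, c, f} | OUT={b, c}
  B1: | IN={b, c} | OUT={a, b, c, e}
  B2: | IN={a, b, c, e} | OUT={a, b, c, e, f}
  B3: | IN={a, c, e, f} | OUT={b, c, e, f}
  B4: | IN={b, c, e} | OUT={b, c}
  B5: | IN={b, c} | OUT={}

Merge at B3: OUT[B3] = IN[B0] ⊔ IN[B1] ⊔ IN[B4] = {b, c, e, f}

Answer: {b, c, e, f}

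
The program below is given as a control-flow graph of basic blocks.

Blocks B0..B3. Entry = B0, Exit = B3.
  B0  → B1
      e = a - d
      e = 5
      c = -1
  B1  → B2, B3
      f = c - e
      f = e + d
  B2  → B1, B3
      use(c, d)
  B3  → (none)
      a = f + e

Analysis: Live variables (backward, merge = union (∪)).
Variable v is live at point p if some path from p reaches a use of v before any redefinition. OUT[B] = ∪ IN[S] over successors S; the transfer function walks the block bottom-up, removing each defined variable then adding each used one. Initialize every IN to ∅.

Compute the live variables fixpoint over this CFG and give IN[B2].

Answer: {c, d, e, f}

Working:
Converged values:
  B0:   IN={a, d}   OUT={c, d, e}
  B1:   IN={c, d, e}   OUT={c, d, e, f}
  B2:   IN={c, d, e, f}   OUT={c, d, e, f}
  B3:   IN={e, f}   OUT={}

Merge at B2: OUT[B2] = IN[B1] ⊔ IN[B3] = {c, d, e, f}
Applying B2's transfer function to that OUT value gives IN[B2] (row B2 above).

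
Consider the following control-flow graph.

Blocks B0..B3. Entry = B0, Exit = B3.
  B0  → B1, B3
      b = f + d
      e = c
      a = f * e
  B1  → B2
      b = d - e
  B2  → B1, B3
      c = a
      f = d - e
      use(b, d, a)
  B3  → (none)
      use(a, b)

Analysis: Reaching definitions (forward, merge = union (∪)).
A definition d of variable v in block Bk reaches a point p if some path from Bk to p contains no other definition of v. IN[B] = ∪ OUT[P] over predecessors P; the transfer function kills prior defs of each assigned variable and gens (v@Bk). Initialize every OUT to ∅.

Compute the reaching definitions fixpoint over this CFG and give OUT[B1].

Answer: {a@B0, b@B1, c@B2, e@B0, f@B2}

Derivation:
Per-block solution:
  B0: | IN={} | OUT={a@B0, b@B0, e@B0}
  B1: | IN={a@B0, b@B0, b@B1, c@B2, e@B0, f@B2} | OUT={a@B0, b@B1, c@B2, e@B0, f@B2}
  B2: | IN={a@B0, b@B1, c@B2, e@B0, f@B2} | OUT={a@B0, b@B1, c@B2, e@B0, f@B2}
  B3: | IN={a@B0, b@B0, b@B1, c@B2, e@B0, f@B2} | OUT={a@B0, b@B0, b@B1, c@B2, e@B0, f@B2}

Merge at B1: IN[B1] = OUT[B0] ⊔ OUT[B2] = {a@B0, b@B0, b@B1, c@B2, e@B0, f@B2}
Applying B1's transfer function to that IN value gives OUT[B1] (row B1 above).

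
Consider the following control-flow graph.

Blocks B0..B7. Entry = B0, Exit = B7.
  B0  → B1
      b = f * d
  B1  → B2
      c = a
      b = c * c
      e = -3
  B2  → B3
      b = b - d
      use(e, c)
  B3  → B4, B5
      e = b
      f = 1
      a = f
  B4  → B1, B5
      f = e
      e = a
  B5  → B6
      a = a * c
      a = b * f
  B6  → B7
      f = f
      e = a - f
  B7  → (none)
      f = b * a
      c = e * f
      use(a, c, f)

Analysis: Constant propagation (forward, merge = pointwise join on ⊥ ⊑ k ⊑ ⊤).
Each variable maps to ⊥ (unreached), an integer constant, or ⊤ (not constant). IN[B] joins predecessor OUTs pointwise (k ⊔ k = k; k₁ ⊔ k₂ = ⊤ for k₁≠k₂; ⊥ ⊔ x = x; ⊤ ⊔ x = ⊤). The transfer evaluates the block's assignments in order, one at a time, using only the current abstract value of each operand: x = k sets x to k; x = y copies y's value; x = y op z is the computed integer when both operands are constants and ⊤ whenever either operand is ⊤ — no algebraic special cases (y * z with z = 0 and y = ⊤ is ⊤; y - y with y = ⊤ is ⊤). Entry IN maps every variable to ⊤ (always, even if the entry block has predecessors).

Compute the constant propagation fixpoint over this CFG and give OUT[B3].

Answer: {a: 1, b: ⊤, c: ⊤, d: ⊤, e: ⊤, f: 1}

Trace:
Fixpoint table:
  B0:   IN=(all ⊤)   OUT=(all ⊤)
  B1:   IN=(all ⊤)   OUT={e:-3; rest ⊤}
  B2:   IN={e:-3; rest ⊤}   OUT={e:-3; rest ⊤}
  B3:   IN={e:-3; rest ⊤}   OUT={a:1, f:1; rest ⊤}
  B4:   IN={a:1, f:1; rest ⊤}   OUT={a:1, e:1; rest ⊤}
  B5:   IN={a:1; rest ⊤}   OUT=(all ⊤)
  B6:   IN=(all ⊤)   OUT=(all ⊤)
  B7:   IN=(all ⊤)   OUT=(all ⊤)

Merge at B3: IN[B3] = OUT[B2] = {a: ⊤, b: ⊤, c: ⊤, d: ⊤, e: -3, f: ⊤}
Applying B3's transfer function to that IN value gives OUT[B3] (row B3 above).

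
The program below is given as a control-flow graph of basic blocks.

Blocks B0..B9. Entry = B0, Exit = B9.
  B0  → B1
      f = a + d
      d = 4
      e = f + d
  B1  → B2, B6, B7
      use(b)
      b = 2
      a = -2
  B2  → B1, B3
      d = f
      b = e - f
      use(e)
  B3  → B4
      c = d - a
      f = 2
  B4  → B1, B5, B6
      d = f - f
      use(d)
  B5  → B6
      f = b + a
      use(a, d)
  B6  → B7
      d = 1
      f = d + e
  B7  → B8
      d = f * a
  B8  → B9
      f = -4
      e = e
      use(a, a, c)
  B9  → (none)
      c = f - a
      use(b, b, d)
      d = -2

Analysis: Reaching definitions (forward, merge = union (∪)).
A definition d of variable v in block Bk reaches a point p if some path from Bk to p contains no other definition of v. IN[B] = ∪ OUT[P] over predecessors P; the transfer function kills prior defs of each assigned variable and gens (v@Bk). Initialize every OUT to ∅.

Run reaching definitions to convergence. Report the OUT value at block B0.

Answer: {d@B0, e@B0, f@B0}

Working:
Per-block solution:
  B0:  IN={}  OUT={d@B0, e@B0, f@B0}
  B1:  IN={a@B1, b@B2, c@B3, d@B0, d@B2, d@B4, e@B0, f@B0, f@B3}  OUT={a@B1, b@B1, c@B3, d@B0, d@B2, d@B4, e@B0, f@B0, f@B3}
  B2:  IN={a@B1, b@B1, c@B3, d@B0, d@B2, d@B4, e@B0, f@B0, f@B3}  OUT={a@B1, b@B2, c@B3, d@B2, e@B0, f@B0, f@B3}
  B3:  IN={a@B1, b@B2, c@B3, d@B2, e@B0, f@B0, f@B3}  OUT={a@B1, b@B2, c@B3, d@B2, e@B0, f@B3}
  B4:  IN={a@B1, b@B2, c@B3, d@B2, e@B0, f@B3}  OUT={a@B1, b@B2, c@B3, d@B4, e@B0, f@B3}
  B5:  IN={a@B1, b@B2, c@B3, d@B4, e@B0, f@B3}  OUT={a@B1, b@B2, c@B3, d@B4, e@B0, f@B5}
  B6:  IN={a@B1, b@B1, b@B2, c@B3, d@B0, d@B2, d@B4, e@B0, f@B0, f@B3, f@B5}  OUT={a@B1, b@B1, b@B2, c@B3, d@B6, e@B0, f@B6}
  B7:  IN={a@B1, b@B1, b@B2, c@B3, d@B0, d@B2, d@B4, d@B6, e@B0, f@B0, f@B3, f@B6}  OUT={a@B1, b@B1, b@B2, c@B3, d@B7, e@B0, f@B0, f@B3, f@B6}
  B8:  IN={a@B1, b@B1, b@B2, c@B3, d@B7, e@B0, f@B0, f@B3, f@B6}  OUT={a@B1, b@B1, b@B2, c@B3, d@B7, e@B8, f@B8}
  B9:  IN={a@B1, b@B1, b@B2, c@B3, d@B7, e@B8, f@B8}  OUT={a@B1, b@B1, b@B2, c@B9, d@B9, e@B8, f@B8}

B0 is the boundary node: IN[B0] = {}
Applying B0's transfer function to that IN value gives OUT[B0] (row B0 above).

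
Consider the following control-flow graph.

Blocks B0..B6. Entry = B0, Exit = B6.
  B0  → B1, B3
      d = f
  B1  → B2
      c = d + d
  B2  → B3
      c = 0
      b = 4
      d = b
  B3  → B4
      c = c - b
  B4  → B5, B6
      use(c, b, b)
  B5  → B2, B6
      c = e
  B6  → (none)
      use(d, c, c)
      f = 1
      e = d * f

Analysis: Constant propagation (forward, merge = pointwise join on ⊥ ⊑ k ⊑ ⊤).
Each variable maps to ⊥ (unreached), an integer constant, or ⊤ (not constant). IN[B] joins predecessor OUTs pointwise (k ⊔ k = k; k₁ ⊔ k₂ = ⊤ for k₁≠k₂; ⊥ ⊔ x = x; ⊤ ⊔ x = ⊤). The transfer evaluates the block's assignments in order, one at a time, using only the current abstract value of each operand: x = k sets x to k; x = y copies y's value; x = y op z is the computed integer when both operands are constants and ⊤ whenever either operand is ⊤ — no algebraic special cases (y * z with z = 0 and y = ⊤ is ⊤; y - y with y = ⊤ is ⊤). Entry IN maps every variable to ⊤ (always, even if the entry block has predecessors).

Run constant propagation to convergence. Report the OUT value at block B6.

Fixpoint table:
  B0: | IN=(all ⊤) | OUT=(all ⊤)
  B1: | IN=(all ⊤) | OUT=(all ⊤)
  B2: | IN=(all ⊤) | OUT={b:4, c:0, d:4; rest ⊤}
  B3: | IN=(all ⊤) | OUT=(all ⊤)
  B4: | IN=(all ⊤) | OUT=(all ⊤)
  B5: | IN=(all ⊤) | OUT=(all ⊤)
  B6: | IN=(all ⊤) | OUT={f:1; rest ⊤}

Merge at B6: IN[B6] = OUT[B4] ⊔ OUT[B5] = {a: ⊤, b: ⊤, c: ⊤, d: ⊤, e: ⊤, f: ⊤}
Applying B6's transfer function to that IN value gives OUT[B6] (row B6 above).

Answer: {a: ⊤, b: ⊤, c: ⊤, d: ⊤, e: ⊤, f: 1}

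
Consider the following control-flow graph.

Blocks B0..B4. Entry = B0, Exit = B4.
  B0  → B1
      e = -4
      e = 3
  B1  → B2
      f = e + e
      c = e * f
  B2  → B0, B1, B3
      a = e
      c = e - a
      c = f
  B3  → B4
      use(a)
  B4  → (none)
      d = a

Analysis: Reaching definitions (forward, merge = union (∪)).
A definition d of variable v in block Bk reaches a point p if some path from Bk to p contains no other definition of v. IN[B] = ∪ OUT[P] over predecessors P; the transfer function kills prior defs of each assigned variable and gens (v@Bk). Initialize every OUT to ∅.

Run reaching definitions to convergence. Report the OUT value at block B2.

Per-block solution:
  B0: | IN={a@B2, c@B2, e@B0, f@B1} | OUT={a@B2, c@B2, e@B0, f@B1}
  B1: | IN={a@B2, c@B2, e@B0, f@B1} | OUT={a@B2, c@B1, e@B0, f@B1}
  B2: | IN={a@B2, c@B1, e@B0, f@B1} | OUT={a@B2, c@B2, e@B0, f@B1}
  B3: | IN={a@B2, c@B2, e@B0, f@B1} | OUT={a@B2, c@B2, e@B0, f@B1}
  B4: | IN={a@B2, c@B2, e@B0, f@B1} | OUT={a@B2, c@B2, d@B4, e@B0, f@B1}

Merge at B2: IN[B2] = OUT[B1] = {a@B2, c@B1, e@B0, f@B1}
Applying B2's transfer function to that IN value gives OUT[B2] (row B2 above).

Answer: {a@B2, c@B2, e@B0, f@B1}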